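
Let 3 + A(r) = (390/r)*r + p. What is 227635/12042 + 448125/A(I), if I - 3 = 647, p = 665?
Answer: 2817896635/6334092 ≈ 444.88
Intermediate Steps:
I = 650 (I = 3 + 647 = 650)
A(r) = 1052 (A(r) = -3 + ((390/r)*r + 665) = -3 + (390 + 665) = -3 + 1055 = 1052)
227635/12042 + 448125/A(I) = 227635/12042 + 448125/1052 = 2817896635/6334092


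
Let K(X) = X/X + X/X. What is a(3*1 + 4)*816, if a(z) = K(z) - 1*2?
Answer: 0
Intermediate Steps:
K(X) = 2 (K(X) = 1 + 1 = 2)
a(z) = 0 (a(z) = 2 - 1*2 = 2 - 2 = 0)
a(3*1 + 4)*816 = 0*816 = 0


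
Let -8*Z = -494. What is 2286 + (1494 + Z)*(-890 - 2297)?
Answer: -19823557/4 ≈ -4.9559e+6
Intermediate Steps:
Z = 247/4 (Z = -1/8*(-494) = 247/4 ≈ 61.750)
2286 + (1494 + Z)*(-890 - 2297) = 2286 + (1494 + 247/4)*(-890 - 2297) = 2286 + (6223/4)*(-3187) = 2286 - 19832701/4 = -19823557/4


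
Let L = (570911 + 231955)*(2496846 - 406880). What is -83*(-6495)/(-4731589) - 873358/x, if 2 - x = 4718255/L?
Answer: -6933966149940700326369117/15878836839014345773 ≈ -4.3668e+5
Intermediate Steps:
L = 1677962642556 (L = 802866*2089966 = 1677962642556)
x = 3355920566857/1677962642556 (x = 2 - 4718255/1677962642556 = 3355920566857/1677962642556 ≈ 2.0000)
-83*(-6495)/(-4731589) - 873358/x = -83*(-6495)/(-4731589) - 873358/3355920566857/1677962642556 = 539085*(-1/4731589) - 873358*1677962642556/3355920566857 = -539085/4731589 - 1465462097577423048/3355920566857 = -6933966149940700326369117/15878836839014345773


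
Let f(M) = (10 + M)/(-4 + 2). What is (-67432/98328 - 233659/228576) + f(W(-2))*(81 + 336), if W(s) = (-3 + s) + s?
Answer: -587365181227/936475872 ≈ -627.21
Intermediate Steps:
W(s) = -3 + 2*s
f(M) = -5 - M/2 (f(M) = (10 + M)/(-2) = (10 + M)*(-½) = -5 - M/2)
(-67432/98328 - 233659/228576) + f(W(-2))*(81 + 336) = (-67432/98328 - 233659/228576) + (-5 - (-3 + 2*(-2))/2)*(81 + 336) = (-67432*1/98328 - 233659*1/228576) + (-5 - (-3 - 4)/2)*417 = (-8429/12291 - 233659/228576) + (-5 - ½*(-7))*417 = -1599523291/936475872 + (-5 + 7/2)*417 = -1599523291/936475872 - 3/2*417 = -1599523291/936475872 - 1251/2 = -587365181227/936475872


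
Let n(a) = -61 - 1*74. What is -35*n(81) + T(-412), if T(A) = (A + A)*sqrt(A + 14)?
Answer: 4725 - 824*I*sqrt(398) ≈ 4725.0 - 16439.0*I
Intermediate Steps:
T(A) = 2*A*sqrt(14 + A) (T(A) = (2*A)*sqrt(14 + A) = 2*A*sqrt(14 + A))
n(a) = -135 (n(a) = -61 - 74 = -135)
-35*n(81) + T(-412) = -35*(-135) + 2*(-412)*sqrt(14 - 412) = 4725 + 2*(-412)*sqrt(-398) = 4725 + 2*(-412)*(I*sqrt(398)) = 4725 - 824*I*sqrt(398)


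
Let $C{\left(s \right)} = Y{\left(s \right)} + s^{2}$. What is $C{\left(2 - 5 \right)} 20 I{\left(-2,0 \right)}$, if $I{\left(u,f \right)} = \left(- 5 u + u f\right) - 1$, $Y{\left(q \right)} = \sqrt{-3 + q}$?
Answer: $1620 + 180 i \sqrt{6} \approx 1620.0 + 440.91 i$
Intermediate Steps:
$I{\left(u,f \right)} = -1 - 5 u + f u$ ($I{\left(u,f \right)} = \left(- 5 u + f u\right) - 1 = -1 - 5 u + f u$)
$C{\left(s \right)} = s^{2} + \sqrt{-3 + s}$ ($C{\left(s \right)} = \sqrt{-3 + s} + s^{2} = s^{2} + \sqrt{-3 + s}$)
$C{\left(2 - 5 \right)} 20 I{\left(-2,0 \right)} = \left(\left(2 - 5\right)^{2} + \sqrt{-3 + \left(2 - 5\right)}\right) 20 \left(-1 - -10 + 0 \left(-2\right)\right) = \left(\left(2 - 5\right)^{2} + \sqrt{-3 + \left(2 - 5\right)}\right) 20 \left(-1 + 10 + 0\right) = \left(\left(-3\right)^{2} + \sqrt{-3 - 3}\right) 20 \cdot 9 = \left(9 + \sqrt{-6}\right) 20 \cdot 9 = \left(9 + i \sqrt{6}\right) 20 \cdot 9 = \left(180 + 20 i \sqrt{6}\right) 9 = 1620 + 180 i \sqrt{6}$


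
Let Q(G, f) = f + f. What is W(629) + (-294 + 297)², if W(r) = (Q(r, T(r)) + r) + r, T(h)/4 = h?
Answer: 6299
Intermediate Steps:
T(h) = 4*h
Q(G, f) = 2*f
W(r) = 10*r (W(r) = (2*(4*r) + r) + r = (8*r + r) + r = 9*r + r = 10*r)
W(629) + (-294 + 297)² = 10*629 + (-294 + 297)² = 6290 + 3² = 6290 + 9 = 6299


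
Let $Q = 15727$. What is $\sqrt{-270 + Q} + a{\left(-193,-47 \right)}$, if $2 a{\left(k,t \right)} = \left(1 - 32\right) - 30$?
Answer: $- \frac{61}{2} + \sqrt{15457} \approx 93.826$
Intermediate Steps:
$a{\left(k,t \right)} = - \frac{61}{2}$ ($a{\left(k,t \right)} = \frac{\left(1 - 32\right) - 30}{2} = \frac{-31 - 30}{2} = \frac{1}{2} \left(-61\right) = - \frac{61}{2}$)
$\sqrt{-270 + Q} + a{\left(-193,-47 \right)} = \sqrt{-270 + 15727} - \frac{61}{2} = \sqrt{15457} - \frac{61}{2} = - \frac{61}{2} + \sqrt{15457}$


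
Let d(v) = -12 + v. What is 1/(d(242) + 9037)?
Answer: 1/9267 ≈ 0.00010791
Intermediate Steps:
1/(d(242) + 9037) = 1/((-12 + 242) + 9037) = 1/(230 + 9037) = 1/9267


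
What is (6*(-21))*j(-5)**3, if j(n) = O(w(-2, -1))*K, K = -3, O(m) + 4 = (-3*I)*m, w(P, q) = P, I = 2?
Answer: 1741824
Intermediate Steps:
O(m) = -4 - 6*m (O(m) = -4 + (-3*2)*m = -4 - 6*m)
j(n) = -24 (j(n) = (-4 - 6*(-2))*(-3) = (-4 + 12)*(-3) = 8*(-3) = -24)
(6*(-21))*j(-5)**3 = (6*(-21))*(-24)**3 = -126*(-13824) = 1741824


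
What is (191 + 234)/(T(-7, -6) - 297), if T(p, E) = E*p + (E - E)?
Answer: -5/3 ≈ -1.6667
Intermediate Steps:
T(p, E) = E*p (T(p, E) = E*p + 0 = E*p)
(191 + 234)/(T(-7, -6) - 297) = (191 + 234)/(-6*(-7) - 297) = 425/(42 - 297) = 425/(-255) = 425*(-1/255) = -5/3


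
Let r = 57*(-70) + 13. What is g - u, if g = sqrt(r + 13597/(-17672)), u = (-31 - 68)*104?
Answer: 10296 + I*sqrt(140590282)/188 ≈ 10296.0 + 63.07*I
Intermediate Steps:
r = -3977 (r = -3990 + 13 = -3977)
u = -10296 (u = -99*104 = -10296)
g = I*sqrt(140590282)/188 (g = sqrt(-3977 + 13597/(-17672)) = sqrt(-3977 + 13597*(-1/17672)) = sqrt(-3977 - 13597/17672) = sqrt(-70295141/17672) = I*sqrt(140590282)/188 ≈ 63.07*I)
g - u = I*sqrt(140590282)/188 - 1*(-10296) = I*sqrt(140590282)/188 + 10296 = 10296 + I*sqrt(140590282)/188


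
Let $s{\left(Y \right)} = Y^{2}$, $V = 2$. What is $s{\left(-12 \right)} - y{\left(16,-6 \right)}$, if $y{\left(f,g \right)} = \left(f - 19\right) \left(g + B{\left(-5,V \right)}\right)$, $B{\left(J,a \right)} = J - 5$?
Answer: $96$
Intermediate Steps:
$B{\left(J,a \right)} = -5 + J$
$y{\left(f,g \right)} = \left(-19 + f\right) \left(-10 + g\right)$ ($y{\left(f,g \right)} = \left(f - 19\right) \left(g - 10\right) = \left(-19 + f\right) \left(g - 10\right) = \left(-19 + f\right) \left(-10 + g\right)$)
$s{\left(-12 \right)} - y{\left(16,-6 \right)} = \left(-12\right)^{2} - \left(190 - -114 - 160 + 16 \left(-6\right)\right) = 144 - \left(190 + 114 - 160 - 96\right) = 144 - 48 = 96$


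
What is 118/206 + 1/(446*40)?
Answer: 1052663/1837520 ≈ 0.57287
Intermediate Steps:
118/206 + 1/(446*40) = 118*(1/206) + (1/446)*(1/40) = 59/103 + 1/17840 = 1052663/1837520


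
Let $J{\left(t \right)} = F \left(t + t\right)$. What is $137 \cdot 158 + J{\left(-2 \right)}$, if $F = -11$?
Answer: $21690$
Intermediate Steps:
$J{\left(t \right)} = - 22 t$ ($J{\left(t \right)} = - 11 \left(t + t\right) = - 11 \cdot 2 t = - 22 t$)
$137 \cdot 158 + J{\left(-2 \right)} = 137 \cdot 158 - -44 = 21646 + 44 = 21690$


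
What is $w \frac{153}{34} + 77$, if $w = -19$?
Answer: $- \frac{17}{2} \approx -8.5$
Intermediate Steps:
$w \frac{153}{34} + 77 = - 19 \cdot \frac{153}{34} + 77 = - 19 \cdot 153 \cdot \frac{1}{34} + 77 = \left(-19\right) \frac{9}{2} + 77 = - \frac{171}{2} + 77 = - \frac{17}{2}$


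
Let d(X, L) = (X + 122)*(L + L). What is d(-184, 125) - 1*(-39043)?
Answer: 23543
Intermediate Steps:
d(X, L) = 2*L*(122 + X) (d(X, L) = (122 + X)*(2*L) = 2*L*(122 + X))
d(-184, 125) - 1*(-39043) = 2*125*(122 - 184) - 1*(-39043) = 2*125*(-62) + 39043 = -15500 + 39043 = 23543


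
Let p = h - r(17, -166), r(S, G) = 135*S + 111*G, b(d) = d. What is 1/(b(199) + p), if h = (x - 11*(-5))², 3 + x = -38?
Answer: 1/16526 ≈ 6.0511e-5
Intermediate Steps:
x = -41 (x = -3 - 38 = -41)
h = 196 (h = (-41 - 11*(-5))² = (-41 + 55)² = 14² = 196)
r(S, G) = 111*G + 135*S
p = 16327 (p = 196 - (111*(-166) + 135*17) = 196 - (-18426 + 2295) = 196 - 1*(-16131) = 196 + 16131 = 16327)
1/(b(199) + p) = 1/(199 + 16327) = 1/16526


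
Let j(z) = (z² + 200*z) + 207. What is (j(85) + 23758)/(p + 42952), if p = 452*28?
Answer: 24095/27804 ≈ 0.86660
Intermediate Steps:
j(z) = 207 + z² + 200*z
p = 12656
(j(85) + 23758)/(p + 42952) = ((207 + 85² + 200*85) + 23758)/(12656 + 42952) = ((207 + 7225 + 17000) + 23758)/55608 = (24432 + 23758)*(1/55608) = 48190*(1/55608) = 24095/27804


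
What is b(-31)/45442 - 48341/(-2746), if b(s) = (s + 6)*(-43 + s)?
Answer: 1100895911/62391866 ≈ 17.645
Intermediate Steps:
b(s) = (-43 + s)*(6 + s) (b(s) = (6 + s)*(-43 + s) = (-43 + s)*(6 + s))
b(-31)/45442 - 48341/(-2746) = (-258 + (-31)² - 37*(-31))/45442 - 48341/(-2746) = (-258 + 961 + 1147)*(1/45442) - 48341*(-1/2746) = 1850*(1/45442) + 48341/2746 = 925/22721 + 48341/2746 = 1100895911/62391866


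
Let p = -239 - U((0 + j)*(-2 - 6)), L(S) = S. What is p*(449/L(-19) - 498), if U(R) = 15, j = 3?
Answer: 2517394/19 ≈ 1.3249e+5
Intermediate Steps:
p = -254 (p = -239 - 1*15 = -239 - 15 = -254)
p*(449/L(-19) - 498) = -254*(449/(-19) - 498) = -254*(449*(-1/19) - 498) = -254*(-449/19 - 498) = -254*(-9911/19) = 2517394/19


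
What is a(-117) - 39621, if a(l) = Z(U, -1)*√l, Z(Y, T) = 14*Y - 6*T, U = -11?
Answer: -39621 - 444*I*√13 ≈ -39621.0 - 1600.9*I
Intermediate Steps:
Z(Y, T) = -6*T + 14*Y
a(l) = -148*√l (a(l) = (-6*(-1) + 14*(-11))*√l = (6 - 154)*√l = -148*√l)
a(-117) - 39621 = -444*I*√13 - 39621 = -39621 - 444*I*√13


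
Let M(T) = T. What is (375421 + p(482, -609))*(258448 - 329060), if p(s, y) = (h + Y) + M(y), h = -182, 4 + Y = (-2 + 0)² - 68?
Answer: -26448571944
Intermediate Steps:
Y = -68 (Y = -4 + ((-2 + 0)² - 68) = -4 + ((-2)² - 68) = -4 + (4 - 68) = -4 - 64 = -68)
p(s, y) = -250 + y (p(s, y) = (-182 - 68) + y = -250 + y)
(375421 + p(482, -609))*(258448 - 329060) = (375421 + (-250 - 609))*(258448 - 329060) = (375421 - 859)*(-70612) = 374562*(-70612) = -26448571944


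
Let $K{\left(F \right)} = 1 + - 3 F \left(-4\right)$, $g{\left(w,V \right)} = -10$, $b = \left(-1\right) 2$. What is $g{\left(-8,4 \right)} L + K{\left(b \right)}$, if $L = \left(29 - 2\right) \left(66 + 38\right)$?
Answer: $-28103$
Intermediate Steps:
$b = -2$
$L = 2808$ ($L = 27 \cdot 104 = 2808$)
$K{\left(F \right)} = 1 + 12 F$
$g{\left(-8,4 \right)} L + K{\left(b \right)} = \left(-10\right) 2808 + \left(1 + 12 \left(-2\right)\right) = -28080 + \left(1 - 24\right) = -28080 - 23 = -28103$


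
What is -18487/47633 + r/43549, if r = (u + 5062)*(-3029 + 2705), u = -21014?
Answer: 12914925959/109177343 ≈ 118.29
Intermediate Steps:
r = 5168448 (r = (-21014 + 5062)*(-3029 + 2705) = -15952*(-324) = 5168448)
-18487/47633 + r/43549 = -18487/47633 + 5168448/43549 = -18487*1/47633 + 5168448*(1/43549) = -973/2507 + 5168448/43549 = 12914925959/109177343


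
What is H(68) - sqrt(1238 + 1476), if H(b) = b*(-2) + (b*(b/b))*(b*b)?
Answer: 314296 - sqrt(2714) ≈ 3.1424e+5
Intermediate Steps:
H(b) = b**3 - 2*b (H(b) = -2*b + (b*1)*b**2 = -2*b + b*b**2 = -2*b + b**3 = b**3 - 2*b)
H(68) - sqrt(1238 + 1476) = 68*(-2 + 68**2) - sqrt(1238 + 1476) = 68*(-2 + 4624) - sqrt(2714) = 68*4622 - sqrt(2714) = 314296 - sqrt(2714)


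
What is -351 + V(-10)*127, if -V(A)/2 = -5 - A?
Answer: -1621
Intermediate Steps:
V(A) = 10 + 2*A (V(A) = -2*(-5 - A) = 10 + 2*A)
-351 + V(-10)*127 = -351 + (10 + 2*(-10))*127 = -351 + (10 - 20)*127 = -351 - 10*127 = -351 - 1270 = -1621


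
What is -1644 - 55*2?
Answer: -1754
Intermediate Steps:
-1644 - 55*2 = -1644 - 1*110 = -1644 - 110 = -1754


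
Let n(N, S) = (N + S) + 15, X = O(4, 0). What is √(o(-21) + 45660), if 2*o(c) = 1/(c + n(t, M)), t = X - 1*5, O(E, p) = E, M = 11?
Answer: √730562/4 ≈ 213.68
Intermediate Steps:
X = 4
t = -1 (t = 4 - 1*5 = 4 - 5 = -1)
n(N, S) = 15 + N + S
o(c) = 1/(2*(25 + c)) (o(c) = 1/(2*(c + (15 - 1 + 11))) = 1/(2*(c + 25)) = 1/(2*(25 + c)))
√(o(-21) + 45660) = √(1/(2*(25 - 21)) + 45660) = √((½)/4 + 45660) = √((½)*(¼) + 45660) = √(⅛ + 45660) = √(365281/8) = √730562/4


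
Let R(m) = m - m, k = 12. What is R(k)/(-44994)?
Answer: 0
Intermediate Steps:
R(m) = 0
R(k)/(-44994) = 0/(-44994) = 0*(-1/44994) = 0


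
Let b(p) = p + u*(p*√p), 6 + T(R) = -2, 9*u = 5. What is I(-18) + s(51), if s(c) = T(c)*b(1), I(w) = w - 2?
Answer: -292/9 ≈ -32.444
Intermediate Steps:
u = 5/9 (u = (⅑)*5 = 5/9 ≈ 0.55556)
T(R) = -8 (T(R) = -6 - 2 = -8)
b(p) = p + 5*p^(3/2)/9 (b(p) = p + 5*(p*√p)/9 = p + 5*p^(3/2)/9)
I(w) = -2 + w
s(c) = -112/9 (s(c) = -8*(1 + 5*1^(3/2)/9) = -8*(1 + (5/9)*1) = -8*(1 + 5/9) = -8*14/9 = -112/9)
I(-18) + s(51) = (-2 - 18) - 112/9 = -20 - 112/9 = -292/9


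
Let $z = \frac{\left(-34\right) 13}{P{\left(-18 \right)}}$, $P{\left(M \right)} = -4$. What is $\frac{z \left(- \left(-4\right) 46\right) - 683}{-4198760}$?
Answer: $- \frac{19649}{4198760} \approx -0.0046797$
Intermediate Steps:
$z = \frac{221}{2}$ ($z = \frac{\left(-34\right) 13}{-4} = \left(-442\right) \left(- \frac{1}{4}\right) = \frac{221}{2} \approx 110.5$)
$\frac{z \left(- \left(-4\right) 46\right) - 683}{-4198760} = \frac{\frac{221 \left(- \left(-4\right) 46\right)}{2} - 683}{-4198760} = \left(\frac{221 \left(\left(-1\right) \left(-184\right)\right)}{2} - 683\right) \left(- \frac{1}{4198760}\right) = \left(\frac{221}{2} \cdot 184 - 683\right) \left(- \frac{1}{4198760}\right) = \left(20332 - 683\right) \left(- \frac{1}{4198760}\right) = 19649 \left(- \frac{1}{4198760}\right) = - \frac{19649}{4198760}$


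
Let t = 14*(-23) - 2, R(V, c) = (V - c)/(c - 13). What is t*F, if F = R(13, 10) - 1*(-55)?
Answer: -17496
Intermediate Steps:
R(V, c) = (V - c)/(-13 + c)
t = -324 (t = -322 - 2 = -324)
F = 54 (F = (13 - 1*10)/(-13 + 10) - 1*(-55) = (13 - 10)/(-3) + 55 = -⅓*3 + 55 = -1 + 55 = 54)
t*F = -324*54 = -17496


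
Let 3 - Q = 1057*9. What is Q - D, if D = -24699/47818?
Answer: -454724481/47818 ≈ -9509.5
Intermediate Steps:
D = -24699/47818 (D = -24699*1/47818 = -24699/47818 ≈ -0.51652)
Q = -9510 (Q = 3 - 1057*9 = 3 - 1*9513 = 3 - 9513 = -9510)
Q - D = -9510 - 1*(-24699/47818) = -9510 + 24699/47818 = -454724481/47818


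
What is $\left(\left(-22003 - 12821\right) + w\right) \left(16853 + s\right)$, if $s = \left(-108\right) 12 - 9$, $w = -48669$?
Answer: $-1298149164$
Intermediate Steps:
$s = -1305$ ($s = -1296 - 9 = -1305$)
$\left(\left(-22003 - 12821\right) + w\right) \left(16853 + s\right) = \left(\left(-22003 - 12821\right) - 48669\right) \left(16853 - 1305\right) = \left(-34824 - 48669\right) 15548 = \left(-83493\right) 15548 = -1298149164$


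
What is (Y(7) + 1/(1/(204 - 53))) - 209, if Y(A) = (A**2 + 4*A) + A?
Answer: 26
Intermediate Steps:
Y(A) = A**2 + 5*A
(Y(7) + 1/(1/(204 - 53))) - 209 = (7*(5 + 7) + 1/(1/(204 - 53))) - 209 = (7*12 + 1/(1/151)) - 209 = (84 + 1/(1/151)) - 209 = (84 + 151) - 209 = 235 - 209 = 26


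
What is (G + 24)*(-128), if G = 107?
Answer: -16768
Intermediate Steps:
(G + 24)*(-128) = (107 + 24)*(-128) = 131*(-128) = -16768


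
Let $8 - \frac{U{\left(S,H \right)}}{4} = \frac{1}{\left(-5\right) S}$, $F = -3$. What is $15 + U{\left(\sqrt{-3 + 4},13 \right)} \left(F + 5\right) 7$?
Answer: $\frac{2371}{5} \approx 474.2$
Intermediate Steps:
$U{\left(S,H \right)} = 32 + \frac{4}{5 S}$ ($U{\left(S,H \right)} = 32 - \frac{4}{\left(-5\right) S} = 32 - 4 \left(- \frac{1}{5 S}\right) = 32 + \frac{4}{5 S}$)
$15 + U{\left(\sqrt{-3 + 4},13 \right)} \left(F + 5\right) 7 = 15 + \left(32 + \frac{4}{5 \sqrt{-3 + 4}}\right) \left(-3 + 5\right) 7 = 15 + \left(32 + \frac{4}{5 \sqrt{1}}\right) 2 \cdot 7 = 15 + \left(32 + \frac{4}{5 \cdot 1}\right) 14 = 15 + \left(32 + \frac{4}{5} \cdot 1\right) 14 = 15 + \left(32 + \frac{4}{5}\right) 14 = 15 + \frac{164}{5} \cdot 14 = 15 + \frac{2296}{5} = \frac{2371}{5}$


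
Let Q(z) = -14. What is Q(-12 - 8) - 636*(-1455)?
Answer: 925366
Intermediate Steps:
Q(-12 - 8) - 636*(-1455) = -14 - 636*(-1455) = -14 + 925380 = 925366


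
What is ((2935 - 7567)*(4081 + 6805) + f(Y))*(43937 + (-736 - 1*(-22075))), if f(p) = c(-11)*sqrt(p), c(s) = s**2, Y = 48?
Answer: -3291473890752 + 31593584*sqrt(3) ≈ -3.2914e+12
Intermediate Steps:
f(p) = 121*sqrt(p) (f(p) = (-11)**2*sqrt(p) = 121*sqrt(p))
((2935 - 7567)*(4081 + 6805) + f(Y))*(43937 + (-736 - 1*(-22075))) = ((2935 - 7567)*(4081 + 6805) + 121*sqrt(48))*(43937 + (-736 - 1*(-22075))) = (-4632*10886 + 121*(4*sqrt(3)))*(43937 + (-736 + 22075)) = (-50423952 + 484*sqrt(3))*(43937 + 21339) = (-50423952 + 484*sqrt(3))*65276 = -3291473890752 + 31593584*sqrt(3)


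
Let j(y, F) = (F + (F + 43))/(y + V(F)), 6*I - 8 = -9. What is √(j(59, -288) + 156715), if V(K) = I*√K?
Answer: √(156715 - 533/(59 - 2*I*√2)) ≈ 395.86 - 0.0005*I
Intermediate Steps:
I = -⅙ (I = 4/3 + (⅙)*(-9) = 4/3 - 3/2 = -⅙ ≈ -0.16667)
V(K) = -√K/6
j(y, F) = (43 + 2*F)/(y - √F/6) (j(y, F) = (F + (F + 43))/(y - √F/6) = (F + (43 + F))/(y - √F/6) = (43 + 2*F)/(y - √F/6))
√(j(59, -288) + 156715) = √(6*(43 + 2*(-288))/(-√(-288) + 6*59) + 156715) = √(6*(43 - 576)/(-12*I*√2 + 354) + 156715) = √(6*(-533)/(-12*I*√2 + 354) + 156715) = √(6*(-533)/(354 - 12*I*√2) + 156715) = √(-3198/(354 - 12*I*√2) + 156715) = √(156715 - 3198/(354 - 12*I*√2))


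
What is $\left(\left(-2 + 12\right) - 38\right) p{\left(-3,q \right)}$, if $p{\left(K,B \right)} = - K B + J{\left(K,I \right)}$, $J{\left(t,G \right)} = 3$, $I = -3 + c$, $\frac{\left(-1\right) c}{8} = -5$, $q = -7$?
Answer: $504$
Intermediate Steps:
$c = 40$ ($c = \left(-8\right) \left(-5\right) = 40$)
$I = 37$ ($I = -3 + 40 = 37$)
$p{\left(K,B \right)} = 3 - B K$ ($p{\left(K,B \right)} = - K B + 3 = - B K + 3 = 3 - B K$)
$\left(\left(-2 + 12\right) - 38\right) p{\left(-3,q \right)} = \left(\left(-2 + 12\right) - 38\right) \left(3 - \left(-7\right) \left(-3\right)\right) = \left(10 - 38\right) \left(3 - 21\right) = \left(-28\right) \left(-18\right) = 504$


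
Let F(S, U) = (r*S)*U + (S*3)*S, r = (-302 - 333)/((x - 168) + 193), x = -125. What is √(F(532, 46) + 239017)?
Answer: √31087155/5 ≈ 1115.1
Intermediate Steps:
r = 127/20 (r = (-302 - 333)/((-125 - 168) + 193) = -635/(-293 + 193) = -635/(-100) = -635*(-1/100) = 127/20 ≈ 6.3500)
F(S, U) = 3*S² + 127*S*U/20 (F(S, U) = (127*S/20)*U + (S*3)*S = 127*S*U/20 + (3*S)*S = 127*S*U/20 + 3*S² = 3*S² + 127*S*U/20)
√(F(532, 46) + 239017) = √((1/20)*532*(60*532 + 127*46) + 239017) = √((1/20)*532*(31920 + 5842) + 239017) = √((1/20)*532*37762 + 239017) = √(5022346/5 + 239017) = √(6217431/5) = √31087155/5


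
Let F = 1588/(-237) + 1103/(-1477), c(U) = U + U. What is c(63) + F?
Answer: 41499287/350049 ≈ 118.55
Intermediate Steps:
c(U) = 2*U
F = -2606887/350049 (F = 1588*(-1/237) + 1103*(-1/1477) = -1588/237 - 1103/1477 = -2606887/350049 ≈ -7.4472)
c(63) + F = 2*63 - 2606887/350049 = 126 - 2606887/350049 = 41499287/350049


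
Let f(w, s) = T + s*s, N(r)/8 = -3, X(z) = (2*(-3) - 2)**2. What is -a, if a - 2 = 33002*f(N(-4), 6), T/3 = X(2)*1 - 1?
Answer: -7425452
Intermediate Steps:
X(z) = 64 (X(z) = (-6 - 2)**2 = (-8)**2 = 64)
N(r) = -24 (N(r) = 8*(-3) = -24)
T = 189 (T = 3*(64*1 - 1) = 3*(64 - 1) = 3*63 = 189)
f(w, s) = 189 + s**2 (f(w, s) = 189 + s*s = 189 + s**2)
a = 7425452 (a = 2 + 33002*(189 + 6**2) = 2 + 33002*(189 + 36) = 2 + 33002*225 = 2 + 7425450 = 7425452)
-a = -1*7425452 = -7425452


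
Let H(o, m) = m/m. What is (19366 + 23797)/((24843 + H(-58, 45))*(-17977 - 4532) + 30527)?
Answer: -43163/559183069 ≈ -7.7189e-5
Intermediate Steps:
H(o, m) = 1
(19366 + 23797)/((24843 + H(-58, 45))*(-17977 - 4532) + 30527) = (19366 + 23797)/((24843 + 1)*(-17977 - 4532) + 30527) = 43163/(24844*(-22509) + 30527) = 43163/(-559213596 + 30527) = 43163/(-559183069) = 43163*(-1/559183069) = -43163/559183069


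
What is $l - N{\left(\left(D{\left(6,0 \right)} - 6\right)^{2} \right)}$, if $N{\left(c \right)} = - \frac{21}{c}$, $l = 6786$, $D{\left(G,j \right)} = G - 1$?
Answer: $6807$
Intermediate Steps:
$D{\left(G,j \right)} = -1 + G$
$l - N{\left(\left(D{\left(6,0 \right)} - 6\right)^{2} \right)} = 6786 - - \frac{21}{\left(\left(-1 + 6\right) - 6\right)^{2}} = 6786 - - \frac{21}{\left(5 - 6\right)^{2}} = 6786 - - \frac{21}{\left(-1\right)^{2}} = 6786 - - \frac{21}{1} = 6786 - \left(-21\right) 1 = 6786 - -21 = 6786 + 21 = 6807$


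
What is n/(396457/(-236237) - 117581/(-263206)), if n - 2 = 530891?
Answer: -33010393628929046/76572878445 ≈ -4.3110e+5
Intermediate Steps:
n = 530893 (n = 2 + 530891 = 530893)
n/(396457/(-236237) - 117581/(-263206)) = 530893/(396457/(-236237) - 117581/(-263206)) = 530893/(396457*(-1/236237) - 117581*(-1/263206)) = 530893/(-396457/236237 + 117581/263206) = 530893/(-76572878445/62178995822) = 530893*(-62178995822/76572878445) = -33010393628929046/76572878445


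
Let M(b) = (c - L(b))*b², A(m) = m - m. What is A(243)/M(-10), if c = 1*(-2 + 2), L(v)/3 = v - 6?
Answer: 0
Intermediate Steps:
L(v) = -18 + 3*v (L(v) = 3*(v - 6) = 3*(-6 + v) = -18 + 3*v)
c = 0 (c = 1*0 = 0)
A(m) = 0
M(b) = b²*(18 - 3*b) (M(b) = (0 - (-18 + 3*b))*b² = (0 + (18 - 3*b))*b² = (18 - 3*b)*b² = b²*(18 - 3*b))
A(243)/M(-10) = 0/((3*(-10)²*(6 - 1*(-10)))) = 0/((3*100*(6 + 10))) = 0/((3*100*16)) = 0/4800 = 0*(1/4800) = 0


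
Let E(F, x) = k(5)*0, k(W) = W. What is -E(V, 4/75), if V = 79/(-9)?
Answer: 0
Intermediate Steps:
V = -79/9 (V = 79*(-⅑) = -79/9 ≈ -8.7778)
E(F, x) = 0 (E(F, x) = 5*0 = 0)
-E(V, 4/75) = -1*0 = 0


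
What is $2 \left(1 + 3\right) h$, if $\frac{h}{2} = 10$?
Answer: $160$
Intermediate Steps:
$h = 20$ ($h = 2 \cdot 10 = 20$)
$2 \left(1 + 3\right) h = 2 \left(1 + 3\right) 20 = 2 \cdot 4 \cdot 20 = 8 \cdot 20 = 160$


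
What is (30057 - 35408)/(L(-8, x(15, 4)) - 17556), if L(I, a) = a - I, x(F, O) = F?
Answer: 5351/17533 ≈ 0.30520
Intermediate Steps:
(30057 - 35408)/(L(-8, x(15, 4)) - 17556) = (30057 - 35408)/((15 - 1*(-8)) - 17556) = -5351/((15 + 8) - 17556) = -5351/(23 - 17556) = -5351/(-17533) = -5351*(-1/17533) = 5351/17533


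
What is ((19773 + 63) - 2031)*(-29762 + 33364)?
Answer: 64133610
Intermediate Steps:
((19773 + 63) - 2031)*(-29762 + 33364) = (19836 - 2031)*3602 = 17805*3602 = 64133610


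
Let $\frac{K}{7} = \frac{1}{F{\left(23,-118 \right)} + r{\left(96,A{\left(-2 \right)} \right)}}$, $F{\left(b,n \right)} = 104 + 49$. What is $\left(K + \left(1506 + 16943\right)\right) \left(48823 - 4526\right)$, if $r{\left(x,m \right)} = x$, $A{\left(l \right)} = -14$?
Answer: $\frac{203491912976}{249} \approx 8.1724 \cdot 10^{8}$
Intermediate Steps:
$F{\left(b,n \right)} = 153$
$K = \frac{7}{249}$ ($K = \frac{7}{153 + 96} = \frac{7}{249} \approx 0.028112$)
$\left(K + \left(1506 + 16943\right)\right) \left(48823 - 4526\right) = \left(\frac{7}{249} + \left(1506 + 16943\right)\right) \left(48823 - 4526\right) = \left(\frac{7}{249} + 18449\right) 44297 = \frac{4593808}{249} \cdot 44297 = \frac{203491912976}{249}$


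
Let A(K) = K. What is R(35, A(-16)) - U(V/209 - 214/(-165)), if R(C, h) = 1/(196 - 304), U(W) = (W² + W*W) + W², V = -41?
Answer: -429830461/117938700 ≈ -3.6445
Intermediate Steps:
U(W) = 3*W² (U(W) = (W² + W²) + W² = 2*W² + W² = 3*W²)
R(C, h) = -1/108 (R(C, h) = 1/(-108) = -1/108)
R(35, A(-16)) - U(V/209 - 214/(-165)) = -1/108 - 3*(-41/209 - 214/(-165))² = -1/108 - 3*(-41*1/209 - 214*(-1/165))² = -1/108 - 3*(-41/209 + 214/165)² = -1/108 - 3*(3451/3135)² = -1/108 - 3*11909401/9828225 = -1/108 - 1*11909401/3276075 = -1/108 - 11909401/3276075 = -429830461/117938700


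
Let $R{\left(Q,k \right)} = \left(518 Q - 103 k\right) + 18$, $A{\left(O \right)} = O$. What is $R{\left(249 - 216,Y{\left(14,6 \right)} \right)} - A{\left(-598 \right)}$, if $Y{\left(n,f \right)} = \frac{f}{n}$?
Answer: $\frac{123661}{7} \approx 17666.0$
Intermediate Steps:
$R{\left(Q,k \right)} = 18 - 103 k + 518 Q$ ($R{\left(Q,k \right)} = \left(- 103 k + 518 Q\right) + 18 = 18 - 103 k + 518 Q$)
$R{\left(249 - 216,Y{\left(14,6 \right)} \right)} - A{\left(-598 \right)} = \left(18 - 103 \cdot \frac{6}{14} + 518 \left(249 - 216\right)\right) - -598 = \left(18 - 103 \cdot 6 \cdot \frac{1}{14} + 518 \left(249 - 216\right)\right) + 598 = \left(18 - \frac{309}{7} + 518 \cdot 33\right) + 598 = \left(18 - \frac{309}{7} + 17094\right) + 598 = \frac{119475}{7} + 598 = \frac{123661}{7}$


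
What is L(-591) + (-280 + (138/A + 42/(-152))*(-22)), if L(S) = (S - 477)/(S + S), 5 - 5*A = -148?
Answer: -142113419/381786 ≈ -372.23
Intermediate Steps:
A = 153/5 (A = 1 - ⅕*(-148) = 1 + 148/5 = 153/5 ≈ 30.600)
L(S) = (-477 + S)/(2*S) (L(S) = (-477 + S)/((2*S)) = (-477 + S)*(1/(2*S)) = (-477 + S)/(2*S))
L(-591) + (-280 + (138/A + 42/(-152))*(-22)) = (½)*(-477 - 591)/(-591) + (-280 + (138/(153/5) + 42/(-152))*(-22)) = (½)*(-1/591)*(-1068) + (-280 + (138*(5/153) + 42*(-1/152))*(-22)) = 178/197 + (-280 + (230/51 - 21/76)*(-22)) = 178/197 + (-280 + (16409/3876)*(-22)) = 178/197 + (-280 - 180499/1938) = 178/197 - 723139/1938 = -142113419/381786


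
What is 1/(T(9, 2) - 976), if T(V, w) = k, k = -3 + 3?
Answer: -1/976 ≈ -0.0010246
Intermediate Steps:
k = 0
T(V, w) = 0
1/(T(9, 2) - 976) = 1/(0 - 976) = 1/(-976) = -1/976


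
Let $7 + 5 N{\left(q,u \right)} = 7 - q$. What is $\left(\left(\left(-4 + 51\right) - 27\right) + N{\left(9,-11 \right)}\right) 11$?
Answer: $\frac{1001}{5} \approx 200.2$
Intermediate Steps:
$N{\left(q,u \right)} = - \frac{q}{5}$ ($N{\left(q,u \right)} = - \frac{7}{5} + \frac{7 - q}{5} = - \frac{7}{5} - \left(- \frac{7}{5} + \frac{q}{5}\right) = - \frac{q}{5}$)
$\left(\left(\left(-4 + 51\right) - 27\right) + N{\left(9,-11 \right)}\right) 11 = \left(\left(\left(-4 + 51\right) - 27\right) - \frac{9}{5}\right) 11 = \left(\left(47 - 27\right) - \frac{9}{5}\right) 11 = \left(20 - \frac{9}{5}\right) 11 = \frac{91}{5} \cdot 11 = \frac{1001}{5}$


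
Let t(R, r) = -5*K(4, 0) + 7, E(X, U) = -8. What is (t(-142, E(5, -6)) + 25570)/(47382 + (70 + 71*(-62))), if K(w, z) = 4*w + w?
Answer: 25477/43050 ≈ 0.59180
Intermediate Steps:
K(w, z) = 5*w
t(R, r) = -93 (t(R, r) = -25*4 + 7 = -5*20 + 7 = -100 + 7 = -93)
(t(-142, E(5, -6)) + 25570)/(47382 + (70 + 71*(-62))) = (-93 + 25570)/(47382 + (70 + 71*(-62))) = 25477/(47382 + (70 - 4402)) = 25477/(47382 - 4332) = 25477/43050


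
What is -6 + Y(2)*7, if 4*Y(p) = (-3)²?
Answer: 39/4 ≈ 9.7500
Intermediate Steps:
Y(p) = 9/4 (Y(p) = (¼)*(-3)² = (¼)*9 = 9/4)
-6 + Y(2)*7 = -6 + (9/4)*7 = -6 + 63/4 = 39/4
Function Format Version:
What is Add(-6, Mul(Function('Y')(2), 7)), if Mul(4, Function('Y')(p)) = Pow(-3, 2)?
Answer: Rational(39, 4) ≈ 9.7500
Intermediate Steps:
Function('Y')(p) = Rational(9, 4) (Function('Y')(p) = Mul(Rational(1, 4), Pow(-3, 2)) = Mul(Rational(1, 4), 9) = Rational(9, 4))
Add(-6, Mul(Function('Y')(2), 7)) = Add(-6, Mul(Rational(9, 4), 7)) = Add(-6, Rational(63, 4)) = Rational(39, 4)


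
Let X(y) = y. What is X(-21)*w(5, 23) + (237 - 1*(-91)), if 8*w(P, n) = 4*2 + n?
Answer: 1973/8 ≈ 246.63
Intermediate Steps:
w(P, n) = 1 + n/8 (w(P, n) = (4*2 + n)/8 = (8 + n)/8 = 1 + n/8)
X(-21)*w(5, 23) + (237 - 1*(-91)) = -21*(1 + (⅛)*23) + (237 - 1*(-91)) = -21*(1 + 23/8) + (237 + 91) = -21*31/8 + 328 = -651/8 + 328 = 1973/8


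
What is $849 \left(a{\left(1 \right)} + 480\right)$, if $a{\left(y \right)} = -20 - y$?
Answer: $389691$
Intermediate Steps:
$849 \left(a{\left(1 \right)} + 480\right) = 849 \left(\left(-20 - 1\right) + 480\right) = 849 \left(-21 + 480\right) = 849 \cdot 459 = 389691$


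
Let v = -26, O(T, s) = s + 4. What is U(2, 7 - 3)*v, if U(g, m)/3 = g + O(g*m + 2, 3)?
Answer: -702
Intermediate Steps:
O(T, s) = 4 + s
U(g, m) = 21 + 3*g (U(g, m) = 3*(g + (4 + 3)) = 3*(g + 7) = 3*(7 + g) = 21 + 3*g)
U(2, 7 - 3)*v = (21 + 3*2)*(-26) = (21 + 6)*(-26) = 27*(-26) = -702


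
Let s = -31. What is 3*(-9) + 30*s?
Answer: -957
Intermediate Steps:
3*(-9) + 30*s = 3*(-9) + 30*(-31) = -27 - 930 = -957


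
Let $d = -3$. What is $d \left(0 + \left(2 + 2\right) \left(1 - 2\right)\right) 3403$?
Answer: $40836$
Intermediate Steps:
$d \left(0 + \left(2 + 2\right) \left(1 - 2\right)\right) 3403 = - 3 \left(0 + \left(2 + 2\right) \left(1 - 2\right)\right) 3403 = - 3 \left(0 + 4 \left(-1\right)\right) 3403 = - 3 \left(0 - 4\right) 3403 = \left(-3\right) \left(-4\right) 3403 = 12 \cdot 3403 = 40836$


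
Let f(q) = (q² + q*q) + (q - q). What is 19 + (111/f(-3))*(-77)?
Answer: -2735/6 ≈ -455.83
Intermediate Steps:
f(q) = 2*q² (f(q) = (q² + q²) + 0 = 2*q² + 0 = 2*q²)
19 + (111/f(-3))*(-77) = 19 + (111/((2*(-3)²)))*(-77) = 19 + (111/((2*9)))*(-77) = 19 + (111/18)*(-77) = 19 + (111*(1/18))*(-77) = 19 + (37/6)*(-77) = 19 - 2849/6 = -2735/6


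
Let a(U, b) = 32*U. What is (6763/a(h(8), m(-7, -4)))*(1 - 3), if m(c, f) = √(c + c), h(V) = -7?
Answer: 6763/112 ≈ 60.384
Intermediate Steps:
m(c, f) = √2*√c (m(c, f) = √(2*c) = √2*√c)
(6763/a(h(8), m(-7, -4)))*(1 - 3) = (6763/((32*(-7))))*(1 - 3) = (6763/(-224))*(-2) = (6763*(-1/224))*(-2) = -6763/224*(-2) = 6763/112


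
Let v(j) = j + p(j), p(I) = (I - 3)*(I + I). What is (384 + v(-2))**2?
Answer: 161604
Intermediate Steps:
p(I) = 2*I*(-3 + I) (p(I) = (-3 + I)*(2*I) = 2*I*(-3 + I))
v(j) = j + 2*j*(-3 + j)
(384 + v(-2))**2 = (384 - 2*(-5 + 2*(-2)))**2 = (384 - 2*(-5 - 4))**2 = (384 - 2*(-9))**2 = (384 + 18)**2 = 402**2 = 161604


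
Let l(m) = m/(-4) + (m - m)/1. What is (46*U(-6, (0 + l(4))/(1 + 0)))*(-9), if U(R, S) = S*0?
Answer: 0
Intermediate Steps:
l(m) = -m/4 (l(m) = m*(-¼) + 0*1 = -m/4 + 0 = -m/4)
U(R, S) = 0
(46*U(-6, (0 + l(4))/(1 + 0)))*(-9) = (46*0)*(-9) = 0*(-9) = 0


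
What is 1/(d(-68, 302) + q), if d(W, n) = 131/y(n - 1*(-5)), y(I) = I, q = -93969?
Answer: -307/28848352 ≈ -1.0642e-5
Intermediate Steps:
d(W, n) = 131/(5 + n) (d(W, n) = 131/(n - 1*(-5)) = 131/(n + 5) = 131/(5 + n))
1/(d(-68, 302) + q) = 1/(131/(5 + 302) - 93969) = 1/(131/307 - 93969) = 1/(-28848352/307) = -307/28848352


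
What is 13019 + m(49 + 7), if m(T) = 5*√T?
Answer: 13019 + 10*√14 ≈ 13056.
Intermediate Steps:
13019 + m(49 + 7) = 13019 + 5*√(49 + 7) = 13019 + 5*√56 = 13019 + 5*(2*√14) = 13019 + 10*√14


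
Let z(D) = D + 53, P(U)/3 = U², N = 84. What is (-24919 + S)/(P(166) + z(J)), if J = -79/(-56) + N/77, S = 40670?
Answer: 510664/2681983 ≈ 0.19041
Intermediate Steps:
P(U) = 3*U²
J = 1541/616 (J = -79/(-56) + 84/77 = -79*(-1/56) + 84*(1/77) = 79/56 + 12/11 = 1541/616 ≈ 2.5016)
z(D) = 53 + D
(-24919 + S)/(P(166) + z(J)) = (-24919 + 40670)/(3*166² + (53 + 1541/616)) = 15751/(3*27556 + 34189/616) = 15751/(82668 + 34189/616) = 15751/(50957677/616) = 15751*(616/50957677) = 510664/2681983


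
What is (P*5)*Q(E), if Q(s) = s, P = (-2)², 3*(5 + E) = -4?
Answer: -380/3 ≈ -126.67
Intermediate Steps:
E = -19/3 (E = -5 + (⅓)*(-4) = -5 - 4/3 = -19/3 ≈ -6.3333)
P = 4
(P*5)*Q(E) = (4*5)*(-19/3) = 20*(-19/3) = -380/3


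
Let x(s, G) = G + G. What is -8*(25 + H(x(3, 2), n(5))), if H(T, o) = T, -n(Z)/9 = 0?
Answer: -232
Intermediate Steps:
n(Z) = 0 (n(Z) = -9*0 = 0)
x(s, G) = 2*G
-8*(25 + H(x(3, 2), n(5))) = -8*(25 + 2*2) = -8*(25 + 4) = -8*29 = -232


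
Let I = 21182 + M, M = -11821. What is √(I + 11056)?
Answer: √20417 ≈ 142.89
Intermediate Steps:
I = 9361 (I = 21182 - 11821 = 9361)
√(I + 11056) = √(9361 + 11056) = √20417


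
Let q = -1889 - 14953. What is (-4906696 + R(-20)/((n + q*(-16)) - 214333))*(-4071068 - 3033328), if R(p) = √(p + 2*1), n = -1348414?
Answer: 34859111435616 + 21313188*I*√2/1293275 ≈ 3.4859e+13 + 23.306*I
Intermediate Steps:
q = -16842
R(p) = √(2 + p) (R(p) = √(p + 2) = √(2 + p))
(-4906696 + R(-20)/((n + q*(-16)) - 214333))*(-4071068 - 3033328) = (-4906696 + √(2 - 20)/((-1348414 - 16842*(-16)) - 214333))*(-4071068 - 3033328) = (-4906696 + √(-18)/((-1348414 + 269472) - 214333))*(-7104396) = (-4906696 + (3*I*√2)/(-1078942 - 214333))*(-7104396) = (-4906696 + (3*I*√2)/(-1293275))*(-7104396) = (-4906696 + (3*I*√2)*(-1/1293275))*(-7104396) = (-4906696 - 3*I*√2/1293275)*(-7104396) = 34859111435616 + 21313188*I*√2/1293275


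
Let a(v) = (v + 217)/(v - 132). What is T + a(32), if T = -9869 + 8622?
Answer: -124949/100 ≈ -1249.5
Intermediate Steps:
a(v) = (217 + v)/(-132 + v)
T = -1247
T + a(32) = -1247 + (217 + 32)/(-132 + 32) = -1247 + 249/(-100) = -1247 - 1/100*249 = -1247 - 249/100 = -124949/100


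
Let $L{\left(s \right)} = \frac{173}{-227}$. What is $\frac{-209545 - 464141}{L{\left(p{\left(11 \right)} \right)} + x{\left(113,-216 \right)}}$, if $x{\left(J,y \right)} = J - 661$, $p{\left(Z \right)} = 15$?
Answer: $\frac{16991858}{13841} \approx 1227.6$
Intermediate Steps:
$L{\left(s \right)} = - \frac{173}{227}$ ($L{\left(s \right)} = 173 \left(- \frac{1}{227}\right) = - \frac{173}{227}$)
$x{\left(J,y \right)} = -661 + J$
$\frac{-209545 - 464141}{L{\left(p{\left(11 \right)} \right)} + x{\left(113,-216 \right)}} = \frac{-209545 - 464141}{- \frac{173}{227} + \left(-661 + 113\right)} = - \frac{673686}{- \frac{173}{227} - 548} = - \frac{673686}{- \frac{124569}{227}} = \left(-673686\right) \left(- \frac{227}{124569}\right) = \frac{16991858}{13841}$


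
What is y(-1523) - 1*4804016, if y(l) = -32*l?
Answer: -4755280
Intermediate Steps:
y(-1523) - 1*4804016 = -32*(-1523) - 1*4804016 = 48736 - 4804016 = -4755280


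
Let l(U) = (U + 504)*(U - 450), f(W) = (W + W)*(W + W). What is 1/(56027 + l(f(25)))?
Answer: 1/6214227 ≈ 1.6092e-7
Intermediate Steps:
f(W) = 4*W**2 (f(W) = (2*W)*(2*W) = 4*W**2)
l(U) = (-450 + U)*(504 + U) (l(U) = (504 + U)*(-450 + U) = (-450 + U)*(504 + U))
1/(56027 + l(f(25))) = 1/(56027 + (-226800 + (4*25**2)**2 + 54*(4*25**2))) = 1/(56027 + (-226800 + (4*625)**2 + 54*(4*625))) = 1/(56027 + (-226800 + 2500**2 + 54*2500)) = 1/(56027 + (-226800 + 6250000 + 135000)) = 1/(56027 + 6158200) = 1/6214227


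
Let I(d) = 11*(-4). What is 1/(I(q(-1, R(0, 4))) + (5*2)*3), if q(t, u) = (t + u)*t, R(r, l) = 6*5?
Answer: -1/14 ≈ -0.071429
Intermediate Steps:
R(r, l) = 30
q(t, u) = t*(t + u)
I(d) = -44
1/(I(q(-1, R(0, 4))) + (5*2)*3) = 1/(-44 + (5*2)*3) = 1/(-44 + 10*3) = 1/(-44 + 30) = 1/(-14) = -1/14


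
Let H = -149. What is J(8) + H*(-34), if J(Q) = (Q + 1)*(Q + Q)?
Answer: 5210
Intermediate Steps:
J(Q) = 2*Q*(1 + Q) (J(Q) = (1 + Q)*(2*Q) = 2*Q*(1 + Q))
J(8) + H*(-34) = 2*8*(1 + 8) - 149*(-34) = 2*8*9 + 5066 = 144 + 5066 = 5210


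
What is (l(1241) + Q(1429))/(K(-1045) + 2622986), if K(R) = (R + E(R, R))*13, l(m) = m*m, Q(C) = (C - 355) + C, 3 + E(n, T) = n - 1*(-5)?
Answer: 771292/1297921 ≈ 0.59425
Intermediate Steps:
E(n, T) = 2 + n (E(n, T) = -3 + (n - 1*(-5)) = -3 + (n + 5) = -3 + (5 + n) = 2 + n)
Q(C) = -355 + 2*C (Q(C) = (-355 + C) + C = -355 + 2*C)
l(m) = m²
K(R) = 26 + 26*R (K(R) = (R + (2 + R))*13 = (2 + 2*R)*13 = 26 + 26*R)
(l(1241) + Q(1429))/(K(-1045) + 2622986) = (1241² + (-355 + 2*1429))/((26 + 26*(-1045)) + 2622986) = (1540081 + (-355 + 2858))/((26 - 27170) + 2622986) = (1540081 + 2503)/(-27144 + 2622986) = 1542584/2595842 = 1542584*(1/2595842) = 771292/1297921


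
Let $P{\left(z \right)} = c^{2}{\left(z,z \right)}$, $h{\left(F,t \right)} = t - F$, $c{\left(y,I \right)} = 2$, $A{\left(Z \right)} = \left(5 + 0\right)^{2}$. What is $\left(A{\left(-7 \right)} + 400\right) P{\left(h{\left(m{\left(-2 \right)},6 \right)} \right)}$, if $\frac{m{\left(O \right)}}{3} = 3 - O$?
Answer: $1700$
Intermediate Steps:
$A{\left(Z \right)} = 25$ ($A{\left(Z \right)} = 5^{2} = 25$)
$m{\left(O \right)} = 9 - 3 O$ ($m{\left(O \right)} = 3 \left(3 - O\right) = 9 - 3 O$)
$P{\left(z \right)} = 4$ ($P{\left(z \right)} = 2^{2} = 4$)
$\left(A{\left(-7 \right)} + 400\right) P{\left(h{\left(m{\left(-2 \right)},6 \right)} \right)} = \left(25 + 400\right) 4 = 425 \cdot 4 = 1700$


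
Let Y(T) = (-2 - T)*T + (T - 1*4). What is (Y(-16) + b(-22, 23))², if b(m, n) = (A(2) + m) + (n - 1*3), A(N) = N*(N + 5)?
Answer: 53824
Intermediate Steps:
A(N) = N*(5 + N)
Y(T) = -4 + T + T*(-2 - T) (Y(T) = T*(-2 - T) + (T - 4) = T*(-2 - T) + (-4 + T) = -4 + T + T*(-2 - T))
b(m, n) = 11 + m + n (b(m, n) = (2*(5 + 2) + m) + (n - 1*3) = (2*7 + m) + (n - 3) = (14 + m) + (-3 + n) = 11 + m + n)
(Y(-16) + b(-22, 23))² = ((-4 - 1*(-16) - 1*(-16)²) + (11 - 22 + 23))² = ((-4 + 16 - 1*256) + 12)² = ((-4 + 16 - 256) + 12)² = (-244 + 12)² = (-232)² = 53824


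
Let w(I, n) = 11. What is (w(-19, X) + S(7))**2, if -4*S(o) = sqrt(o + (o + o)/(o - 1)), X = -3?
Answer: (66 - sqrt(21))**2/36 ≈ 104.78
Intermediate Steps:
S(o) = -sqrt(o + 2*o/(-1 + o))/4 (S(o) = -sqrt(o + (o + o)/(o - 1))/4 = -sqrt(o + (2*o)/(-1 + o))/4 = -sqrt(o + 2*o/(-1 + o))/4)
(w(-19, X) + S(7))**2 = (11 - sqrt(7)*sqrt(1 + 7)/sqrt(-1 + 7)/4)**2 = (11 - 2*sqrt(21)/3/4)**2 = (11 - sqrt(21)/6)**2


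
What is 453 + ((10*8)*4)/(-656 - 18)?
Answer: 152501/337 ≈ 452.53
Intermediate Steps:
453 + ((10*8)*4)/(-656 - 18) = 453 + (80*4)/(-674) = 453 - 1/674*320 = 453 - 160/337 = 152501/337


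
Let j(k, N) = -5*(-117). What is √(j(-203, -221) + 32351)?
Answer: 2*√8234 ≈ 181.48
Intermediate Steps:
j(k, N) = 585
√(j(-203, -221) + 32351) = √(585 + 32351) = √32936 = 2*√8234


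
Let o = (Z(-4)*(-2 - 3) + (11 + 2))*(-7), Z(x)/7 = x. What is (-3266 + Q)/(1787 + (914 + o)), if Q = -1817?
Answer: -5083/1630 ≈ -3.1184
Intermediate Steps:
Z(x) = 7*x
o = -1071 (o = ((7*(-4))*(-2 - 3) + (11 + 2))*(-7) = (-28*(-5) + 13)*(-7) = (140 + 13)*(-7) = 153*(-7) = -1071)
(-3266 + Q)/(1787 + (914 + o)) = (-3266 - 1817)/(1787 + (914 - 1071)) = -5083/(1787 - 157) = -5083/1630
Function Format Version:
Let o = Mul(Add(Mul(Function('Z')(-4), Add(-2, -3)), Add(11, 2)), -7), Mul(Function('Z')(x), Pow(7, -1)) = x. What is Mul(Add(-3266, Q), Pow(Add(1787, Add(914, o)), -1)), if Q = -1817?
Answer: Rational(-5083, 1630) ≈ -3.1184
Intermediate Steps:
Function('Z')(x) = Mul(7, x)
o = -1071 (o = Mul(Add(Mul(Mul(7, -4), Add(-2, -3)), Add(11, 2)), -7) = Mul(Add(Mul(-28, -5), 13), -7) = Mul(Add(140, 13), -7) = Mul(153, -7) = -1071)
Mul(Add(-3266, Q), Pow(Add(1787, Add(914, o)), -1)) = Mul(Add(-3266, -1817), Pow(Add(1787, Add(914, -1071)), -1)) = Mul(-5083, Pow(Add(1787, -157), -1)) = Mul(-5083, Pow(1630, -1)) = Mul(-5083, Rational(1, 1630)) = Rational(-5083, 1630)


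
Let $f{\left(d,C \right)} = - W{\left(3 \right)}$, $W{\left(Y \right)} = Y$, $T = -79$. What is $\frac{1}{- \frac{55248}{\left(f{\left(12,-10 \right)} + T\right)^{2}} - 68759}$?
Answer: $- \frac{1681}{115597691} \approx -1.4542 \cdot 10^{-5}$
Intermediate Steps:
$f{\left(d,C \right)} = -3$ ($f{\left(d,C \right)} = \left(-1\right) 3 = -3$)
$\frac{1}{- \frac{55248}{\left(f{\left(12,-10 \right)} + T\right)^{2}} - 68759} = \frac{1}{- \frac{55248}{\left(-3 - 79\right)^{2}} - 68759} = \frac{1}{- \frac{55248}{\left(-82\right)^{2}} - 68759} = \frac{1}{- \frac{55248}{6724} - 68759} = \frac{1}{\left(-55248\right) \frac{1}{6724} - 68759} = \frac{1}{- \frac{13812}{1681} - 68759} = \frac{1}{- \frac{115597691}{1681}} = - \frac{1681}{115597691}$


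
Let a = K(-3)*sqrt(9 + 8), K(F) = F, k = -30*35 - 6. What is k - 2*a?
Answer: -1056 + 6*sqrt(17) ≈ -1031.3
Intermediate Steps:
k = -1056 (k = -1050 - 6 = -1056)
a = -3*sqrt(17) (a = -3*sqrt(9 + 8) = -3*sqrt(17) ≈ -12.369)
k - 2*a = -1056 - (-6)*sqrt(17) = -1056 + 6*sqrt(17)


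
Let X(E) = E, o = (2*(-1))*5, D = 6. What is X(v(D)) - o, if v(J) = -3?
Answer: 7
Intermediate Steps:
o = -10 (o = -2*5 = -10)
X(v(D)) - o = -3 - 1*(-10) = -3 + 10 = 7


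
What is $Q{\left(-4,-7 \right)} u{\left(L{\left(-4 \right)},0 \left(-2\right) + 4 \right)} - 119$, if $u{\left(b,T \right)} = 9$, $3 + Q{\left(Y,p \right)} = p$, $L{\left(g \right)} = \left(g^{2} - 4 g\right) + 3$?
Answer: $-209$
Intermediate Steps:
$L{\left(g \right)} = 3 + g^{2} - 4 g$
$Q{\left(Y,p \right)} = -3 + p$
$Q{\left(-4,-7 \right)} u{\left(L{\left(-4 \right)},0 \left(-2\right) + 4 \right)} - 119 = \left(-3 - 7\right) 9 - 119 = \left(-10\right) 9 - 119 = -90 - 119 = -209$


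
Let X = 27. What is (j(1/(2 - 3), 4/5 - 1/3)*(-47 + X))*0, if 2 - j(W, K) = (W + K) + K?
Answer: 0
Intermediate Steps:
j(W, K) = 2 - W - 2*K (j(W, K) = 2 - ((W + K) + K) = 2 - ((K + W) + K) = 2 - (W + 2*K) = 2 + (-W - 2*K) = 2 - W - 2*K)
(j(1/(2 - 3), 4/5 - 1/3)*(-47 + X))*0 = ((2 - 1/(2 - 3) - 2*(4/5 - 1/3))*(-47 + 27))*0 = ((2 - 1/(-1) - 2*(4*(⅕) - 1*⅓))*(-20))*0 = ((2 - 1*(-1) - 2*(⅘ - ⅓))*(-20))*0 = ((2 + 1 - 2*7/15)*(-20))*0 = ((2 + 1 - 14/15)*(-20))*0 = ((31/15)*(-20))*0 = -124/3*0 = 0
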